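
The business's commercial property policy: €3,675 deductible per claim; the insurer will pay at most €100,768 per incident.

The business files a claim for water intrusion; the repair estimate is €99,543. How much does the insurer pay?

€95,868

Less the €3,675 deductible: €99,543 − €3,675 = €95,868.
That's under the €100,768 cap, so the insurer reimburses the full €95,868.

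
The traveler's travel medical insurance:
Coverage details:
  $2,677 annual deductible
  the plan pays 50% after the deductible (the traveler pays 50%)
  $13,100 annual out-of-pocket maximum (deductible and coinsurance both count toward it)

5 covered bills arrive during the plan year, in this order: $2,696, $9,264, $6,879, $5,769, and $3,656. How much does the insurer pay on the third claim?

#1 ($2,696): $2,677 to deductible, leaving $19; traveler's 50% is $9.50. Cost to traveler: $2,686.50. OOP to date $2,686.50. Insurer: $2,696 − $2,686.50 = $9.50.
#2 ($9,264): deductible met; 50% of $9,264 = $4,632. Traveler owes $4,632 (running OOP $7,318.50). Insurer: $9,264 − $4,632 = $4,632.
#3 ($6,879): 50% coinsurance on $6,879 = $3,439.50. Cost to traveler: $3,439.50. OOP to date $10,758. Plan pays $6,879 − $3,439.50 = $3,439.50.

$3,439.50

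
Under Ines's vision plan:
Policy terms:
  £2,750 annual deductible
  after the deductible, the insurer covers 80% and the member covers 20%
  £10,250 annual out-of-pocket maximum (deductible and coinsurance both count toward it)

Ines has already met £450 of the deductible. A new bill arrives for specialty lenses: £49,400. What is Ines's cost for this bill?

£9,800

Remaining deductible: £2,750 − £450 = £2,300.
That leaves £49,400 − £2,300 = £47,100 for coinsurance.
Member's 20% share of £47,100 is £9,420.
Member responsibility before any cap: £2,300 + £9,420 = £11,720.
That would bring total out-of-pocket to £12,170, past the £10,250 cap. The member is capped at £10,250 − £450 = £9,800 on this claim.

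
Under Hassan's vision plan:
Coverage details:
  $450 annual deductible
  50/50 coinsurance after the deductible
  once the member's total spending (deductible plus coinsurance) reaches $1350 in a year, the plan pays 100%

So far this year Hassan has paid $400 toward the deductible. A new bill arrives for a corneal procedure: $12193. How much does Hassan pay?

$950

Deductible still to meet: $450 − $400 = $50.
That leaves $12193 − $50 = $12143 for coinsurance.
50% of $12143 = $6071.50 falls to the member.
So the member owes $50 + $6071.50 = $6121.50 before any cap.
Adding $6121.50 to the $400 already spent would give $6521.50, which exceeds the $1350 cap; the member pays just $1350 − $400 = $950.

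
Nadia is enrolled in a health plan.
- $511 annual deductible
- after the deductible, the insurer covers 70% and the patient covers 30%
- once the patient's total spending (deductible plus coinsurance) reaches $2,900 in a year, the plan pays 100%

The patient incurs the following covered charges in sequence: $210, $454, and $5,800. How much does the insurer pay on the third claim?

Claim 1 ($210): entire amount goes to the deductible. Patient pays $210; OOP now $210. Insurer: $210 − $210 = $0.
Claim 2 ($454): deductible takes $301, $153 remains; 30% of $153 = $45.90. Cost to patient: $346.90. OOP to date $556.90. Plan pays $454 − $346.90 = $107.10.
Claim 3 ($5,800): deductible met; 30% of $5,800 = $1,740. Cost to patient: $1,740. OOP to date $2,296.90. Plan pays $5,800 − $1,740 = $4,060.

$4,060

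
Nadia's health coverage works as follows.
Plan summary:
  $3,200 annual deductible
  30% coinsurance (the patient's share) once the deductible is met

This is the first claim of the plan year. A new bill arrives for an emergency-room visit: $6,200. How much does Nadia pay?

$4,100

Nothing has been paid toward the $3,200 deductible, so the first $3,200 of this charge is applied there.
The remaining $3,000 (= $6,200 − $3,200) moves to coinsurance.
Coinsurance: $3,000 × 30% = $900.
So the patient owes $3,200 + $900 = $4,100.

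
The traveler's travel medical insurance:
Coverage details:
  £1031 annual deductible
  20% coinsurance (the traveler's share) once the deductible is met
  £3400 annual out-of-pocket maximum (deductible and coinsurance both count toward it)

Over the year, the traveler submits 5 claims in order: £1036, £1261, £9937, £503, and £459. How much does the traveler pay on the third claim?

£1987.40

Claim 1 (£1036): £1031 to deductible, leaving £5; 20% of £5 = £1. Traveler owes £1032 (running OOP £1032).
Claim 2 (£1261): deductible already satisfied, so traveler's share is 20% × £1261 = £252.20. Traveler owes £252.20 (running OOP £1284.20).
Claim 3 (£9937): deductible met; 20% of £9937 = £1987.40. Cost to traveler: £1987.40. OOP to date £3271.60.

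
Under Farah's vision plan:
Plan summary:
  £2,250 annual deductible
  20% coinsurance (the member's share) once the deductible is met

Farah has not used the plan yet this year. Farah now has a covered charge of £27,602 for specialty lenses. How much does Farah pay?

The full £2,250 deductible is still open; £2,250 of this bill applies to it.
That leaves £27,602 − £2,250 = £25,352 for coinsurance.
Coinsurance: £25,352 × 20% = £5,070.40.
That puts the member's cost at £2,250 + £5,070.40 = £7,320.40.

£7,320.40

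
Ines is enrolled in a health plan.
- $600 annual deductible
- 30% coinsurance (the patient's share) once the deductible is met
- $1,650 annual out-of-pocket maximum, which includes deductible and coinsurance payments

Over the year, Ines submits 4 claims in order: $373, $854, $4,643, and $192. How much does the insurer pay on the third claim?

#1 ($373): fully absorbed by the deductible. Cost to patient: $373. OOP to date $373. Plan pays $373 − $373 = $0.
#2 ($854): deductible takes $227, $627 remains; 30% of $627 = $188.10. Cost to patient: $415.10. OOP to date $788.10. Plan pays $854 − $415.10 = $438.90.
#3 ($4,643): deductible already satisfied, so patient's share is 30% × $4,643 = $1,392.90. OOP would hit $2,181 > $1,650, so the cap limits the patient to $1,650 − $788.10 = $861.90. Insurer: $4,643 − $861.90 = $3,781.10.

$3,781.10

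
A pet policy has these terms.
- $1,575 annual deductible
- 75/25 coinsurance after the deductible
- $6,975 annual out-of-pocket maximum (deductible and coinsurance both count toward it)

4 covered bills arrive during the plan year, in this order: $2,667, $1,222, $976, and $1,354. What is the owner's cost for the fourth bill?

#1 ($2,667): deductible takes $1,575, $1,092 remains; owner's 25% is $273. Owner owes $1,848 (running OOP $1,848).
#2 ($1,222): deductible already satisfied, so owner's share is 25% × $1,222 = $305.50. Owner pays $305.50; OOP now $2,153.50.
#3 ($976): deductible already satisfied, so owner's share is 25% × $976 = $244. Owner pays $244; OOP now $2,397.50.
#4 ($1,354): deductible already satisfied, so owner's share is 25% × $1,354 = $338.50. Owner owes $338.50 (running OOP $2,736).

$338.50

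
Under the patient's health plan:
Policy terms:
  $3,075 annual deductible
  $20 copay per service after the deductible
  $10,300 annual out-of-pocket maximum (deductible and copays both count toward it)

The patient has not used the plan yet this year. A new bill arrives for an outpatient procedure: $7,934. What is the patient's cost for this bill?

The full $3,075 deductible is still open; $3,075 of this bill applies to it.
That leaves $7,934 − $3,075 = $4,859 for the copay.
Copay on this service: $20.
So the patient owes $3,075 + $20 = $3,095 before any cap.
Year-to-date out-of-pocket becomes $0 + $3,095 = $3,095, still under the $10,300 maximum, so no cap applies.

$3,095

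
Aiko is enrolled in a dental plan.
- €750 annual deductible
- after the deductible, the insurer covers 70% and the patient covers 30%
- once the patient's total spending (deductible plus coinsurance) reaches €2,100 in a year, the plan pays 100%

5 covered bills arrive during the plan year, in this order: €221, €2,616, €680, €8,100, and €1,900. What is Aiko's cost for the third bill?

€204

Claim 1 — €221: entire amount goes to the deductible. Cost to patient: €221. OOP to date €221.
Claim 2 — €2,616: €529 to deductible, leaving €2,087; patient's 30% is €626.10. Patient pays €1,155.10; OOP now €1,376.10.
Claim 3 — €680: deductible already satisfied, so patient's share is 30% × €680 = €204. Cost to patient: €204. OOP to date €1,580.10.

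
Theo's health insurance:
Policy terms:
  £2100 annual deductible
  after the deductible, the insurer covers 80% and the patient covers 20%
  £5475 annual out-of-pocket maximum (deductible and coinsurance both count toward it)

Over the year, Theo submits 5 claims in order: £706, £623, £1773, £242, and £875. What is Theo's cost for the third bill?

£971.40

Bill 1, £706: entire amount goes to the deductible. Cost to patient: £706. OOP to date £706.
Bill 2, £623: all of it applies to the deductible. Cost to patient: £623. OOP to date £1329.
Bill 3, £1773: £771 to deductible, leaving £1002; coinsurance £1002 × 20% = £200.40. Patient owes £971.40 (running OOP £2300.40).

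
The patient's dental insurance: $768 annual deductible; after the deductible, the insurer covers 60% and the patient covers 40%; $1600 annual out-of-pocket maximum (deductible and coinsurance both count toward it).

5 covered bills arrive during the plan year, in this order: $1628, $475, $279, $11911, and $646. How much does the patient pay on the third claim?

$111.60

Bill 1, $1628: deductible takes $768, $860 remains; 40% of $860 = $344. Patient pays $1112; OOP now $1112.
Bill 2, $475: deductible met; 40% of $475 = $190. Cost to patient: $190. OOP to date $1302.
Bill 3, $279: deductible already satisfied, so patient's share is 40% × $279 = $111.60. Patient owes $111.60 (running OOP $1413.60).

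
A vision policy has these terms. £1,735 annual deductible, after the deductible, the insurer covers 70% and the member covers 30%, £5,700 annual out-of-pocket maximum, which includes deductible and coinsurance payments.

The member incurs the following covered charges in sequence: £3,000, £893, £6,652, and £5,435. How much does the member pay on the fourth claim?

Bill 1, £3,000: £1,735 to deductible, leaving £1,265; member's 30% is £379.50. Cost to member: £2,114.50. OOP to date £2,114.50.
Bill 2, £893: deductible met; 30% of £893 = £267.90. Member pays £267.90; OOP now £2,382.40.
Bill 3, £6,652: deductible met; 30% of £6,652 = £1,995.60. Cost to member: £1,995.60. OOP to date £4,378.
Bill 4, £5,435: deductible met; 30% of £5,435 = £1,630.50. OOP would hit £6,008.50 > £5,700, so the cap limits the member to £5,700 − £4,378 = £1,322.

£1,322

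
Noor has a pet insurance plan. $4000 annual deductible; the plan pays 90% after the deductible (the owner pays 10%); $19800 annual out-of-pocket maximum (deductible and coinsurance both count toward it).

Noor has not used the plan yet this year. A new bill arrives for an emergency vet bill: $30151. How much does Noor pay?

$6615.10

The full $4000 deductible is still open; $4000 of this bill applies to it.
The remaining $26151 (= $30151 − $4000) moves to coinsurance.
Owner's 10% share of $26151 is $2615.10.
So the owner owes $4000 + $2615.10 = $6615.10 before any cap.
Total out-of-pocket so far would be $0 + $6615.10 = $6615.10, below the $19800 cap — no reduction.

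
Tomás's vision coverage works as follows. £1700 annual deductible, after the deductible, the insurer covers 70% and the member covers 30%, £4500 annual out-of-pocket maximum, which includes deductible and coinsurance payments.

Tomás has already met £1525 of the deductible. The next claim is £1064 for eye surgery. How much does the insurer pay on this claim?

£622.30

Deductible still to meet: £1700 − £1525 = £175.
That leaves £1064 − £175 = £889 for coinsurance.
30% of £889 = £266.70 falls to the member.
Member responsibility before any cap: £175 + £266.70 = £441.70.
Total out-of-pocket so far would be £1525 + £441.70 = £1966.70, below the £4500 cap — no reduction.
The plan picks up £1064 − £441.70 = £622.30.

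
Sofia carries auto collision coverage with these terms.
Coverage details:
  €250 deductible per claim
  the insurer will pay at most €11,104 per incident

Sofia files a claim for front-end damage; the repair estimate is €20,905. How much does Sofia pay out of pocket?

Less the €250 deductible: €20,905 − €250 = €20,655.
Since €20,655 > €11,104, the payout is capped at €11,104.
The driver bears the rest of the original loss: €20,905 − €11,104 = €9,801.

€9,801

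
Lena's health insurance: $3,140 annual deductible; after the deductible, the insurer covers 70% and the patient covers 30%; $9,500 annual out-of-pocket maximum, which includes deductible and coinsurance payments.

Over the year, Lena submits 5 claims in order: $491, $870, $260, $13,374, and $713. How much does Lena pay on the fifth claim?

#1 ($491): all of it applies to the deductible. Cost to patient: $491. OOP to date $491.
#2 ($870): fully absorbed by the deductible. Patient owes $870 (running OOP $1,361).
#3 ($260): fully absorbed by the deductible. Patient pays $260; OOP now $1,621.
#4 ($13,374): $1,519 to deductible, leaving $11,855; coinsurance $11,855 × 30% = $3,556.50. Patient pays $5,075.50; OOP now $6,696.50.
#5 ($713): deductible met; 30% of $713 = $213.90. Patient pays $213.90; OOP now $6,910.40.

$213.90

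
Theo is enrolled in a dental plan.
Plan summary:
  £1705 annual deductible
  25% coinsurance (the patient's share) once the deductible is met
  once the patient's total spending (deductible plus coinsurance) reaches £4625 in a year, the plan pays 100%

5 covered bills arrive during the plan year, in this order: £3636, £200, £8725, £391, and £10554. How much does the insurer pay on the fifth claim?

£10445.75

Bill 1, £3636: deductible takes £1705, £1931 remains; patient's 25% is £482.75. Cost to patient: £2187.75. OOP to date £2187.75. Insurer: £3636 − £2187.75 = £1448.25.
Bill 2, £200: 25% coinsurance on £200 = £50. Patient owes £50 (running OOP £2237.75). Insurer: £200 − £50 = £150.
Bill 3, £8725: 25% coinsurance on £8725 = £2181.25. Patient owes £2181.25 (running OOP £4419). Insurer: £8725 − £2181.25 = £6543.75.
Bill 4, £391: deductible already satisfied, so patient's share is 25% × £391 = £97.75. Patient pays £97.75; OOP now £4516.75. Insurer: £391 − £97.75 = £293.25.
Bill 5, £10554: 25% coinsurance on £10554 = £2638.50. That would push OOP to £7155.25, over the £4625 cap, so patient pays £4625 − £4516.75 = £108.25. Insurer: £10554 − £108.25 = £10445.75.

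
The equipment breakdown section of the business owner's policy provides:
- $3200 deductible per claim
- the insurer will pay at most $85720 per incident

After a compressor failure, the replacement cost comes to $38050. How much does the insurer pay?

Less the $3200 deductible: $38050 − $3200 = $34850.
$34850 ≤ $85720, so the limit doesn't bind; insurer pays $34850.

$34850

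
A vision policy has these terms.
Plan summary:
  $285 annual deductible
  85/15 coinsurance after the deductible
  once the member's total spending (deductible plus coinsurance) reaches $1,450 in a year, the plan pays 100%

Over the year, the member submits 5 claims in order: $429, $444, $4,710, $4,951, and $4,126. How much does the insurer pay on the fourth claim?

#1 ($429): $285 to deductible, leaving $144; coinsurance $144 × 15% = $21.60. Member pays $306.60; OOP now $306.60. Plan pays $429 − $306.60 = $122.40.
#2 ($444): deductible met; 15% of $444 = $66.60. Member pays $66.60; OOP now $373.20. Insurer: $444 − $66.60 = $377.40.
#3 ($4,710): deductible already satisfied, so member's share is 15% × $4,710 = $706.50. Member pays $706.50; OOP now $1,079.70. Insurer: $4,710 − $706.50 = $4,003.50.
#4 ($4,951): deductible met; 15% of $4,951 = $742.65. Adding that to $1,079.70 gives $1,822.35, past the $1,450 cap; member pays only $1,450 − $1,079.70 = $370.30. Plan pays $4,951 − $370.30 = $4,580.70.

$4,580.70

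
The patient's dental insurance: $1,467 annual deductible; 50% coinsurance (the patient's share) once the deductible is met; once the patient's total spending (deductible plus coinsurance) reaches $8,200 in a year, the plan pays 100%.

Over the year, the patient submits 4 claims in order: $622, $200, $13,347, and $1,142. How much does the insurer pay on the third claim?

Claim 1 — $622: entire amount goes to the deductible. Patient owes $622 (running OOP $622). Insurer: $622 − $622 = $0.
Claim 2 — $200: fully absorbed by the deductible. Patient pays $200; OOP now $822. Plan pays $200 − $200 = $0.
Claim 3 — $13,347: $645 finishes the deductible; $12,702 goes to coinsurance; coinsurance $12,702 × 50% = $6,351. Patient owes $6,996 (running OOP $7,818). Insurer: $13,347 − $6,996 = $6,351.

$6,351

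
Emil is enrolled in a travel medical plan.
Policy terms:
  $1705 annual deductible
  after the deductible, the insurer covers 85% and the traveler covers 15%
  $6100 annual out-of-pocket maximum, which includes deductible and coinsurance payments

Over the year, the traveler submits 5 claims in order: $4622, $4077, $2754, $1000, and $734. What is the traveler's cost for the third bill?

Bill 1, $4622: $1705 to deductible, leaving $2917; traveler's 15% is $437.55. Traveler pays $2142.55; OOP now $2142.55.
Bill 2, $4077: 15% coinsurance on $4077 = $611.55. Traveler owes $611.55 (running OOP $2754.10).
Bill 3, $2754: 15% coinsurance on $2754 = $413.10. Traveler owes $413.10 (running OOP $3167.20).

$413.10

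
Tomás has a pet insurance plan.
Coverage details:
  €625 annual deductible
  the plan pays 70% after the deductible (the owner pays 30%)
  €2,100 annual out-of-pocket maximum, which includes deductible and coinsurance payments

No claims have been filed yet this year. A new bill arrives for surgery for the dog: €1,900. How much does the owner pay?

€1,007.50

Deductible not yet touched, so the first €625 of the bill goes to the deductible.
That leaves €1,900 − €625 = €1,275 for coinsurance.
Owner's 30% share of €1,275 is €382.50.
That puts the owner's cost at €625 + €382.50 = €1,007.50 before any cap.
Total out-of-pocket so far would be €0 + €1,007.50 = €1,007.50, below the €2,100 cap — no reduction.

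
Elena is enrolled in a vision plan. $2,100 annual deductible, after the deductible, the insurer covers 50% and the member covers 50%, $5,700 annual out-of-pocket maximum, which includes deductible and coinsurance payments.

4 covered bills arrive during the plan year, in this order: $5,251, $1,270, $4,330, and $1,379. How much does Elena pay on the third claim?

#1 ($5,251): deductible takes $2,100, $3,151 remains; coinsurance $3,151 × 50% = $1,575.50. Member pays $3,675.50; OOP now $3,675.50.
#2 ($1,270): deductible already satisfied, so member's share is 50% × $1,270 = $635. Cost to member: $635. OOP to date $4,310.50.
#3 ($4,330): deductible met; 50% of $4,330 = $2,165. OOP would hit $6,475.50 > $5,700, so the cap limits the member to $5,700 − $4,310.50 = $1,389.50.

$1,389.50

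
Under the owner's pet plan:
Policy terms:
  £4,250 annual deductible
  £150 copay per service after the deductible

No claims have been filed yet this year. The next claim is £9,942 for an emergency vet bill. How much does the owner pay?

The full £4,250 deductible is still open; £4,250 of this bill applies to it.
After the £4,250 deductible portion, £9,942 − £4,250 = £5,692 is subject to the copay.
Copay on this service: £150.
That puts the owner's cost at £4,250 + £150 = £4,400.

£4,400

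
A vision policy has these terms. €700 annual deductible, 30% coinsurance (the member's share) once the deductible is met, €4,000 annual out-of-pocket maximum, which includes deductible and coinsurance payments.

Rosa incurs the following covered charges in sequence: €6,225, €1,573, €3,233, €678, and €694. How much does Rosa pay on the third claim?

Bill 1, €6,225: deductible takes €700, €5,525 remains; 30% of €5,525 = €1,657.50. Member pays €2,357.50; OOP now €2,357.50.
Bill 2, €1,573: deductible met; 30% of €1,573 = €471.90. Member pays €471.90; OOP now €2,829.40.
Bill 3, €3,233: 30% coinsurance on €3,233 = €969.90. Member owes €969.90 (running OOP €3,799.30).

€969.90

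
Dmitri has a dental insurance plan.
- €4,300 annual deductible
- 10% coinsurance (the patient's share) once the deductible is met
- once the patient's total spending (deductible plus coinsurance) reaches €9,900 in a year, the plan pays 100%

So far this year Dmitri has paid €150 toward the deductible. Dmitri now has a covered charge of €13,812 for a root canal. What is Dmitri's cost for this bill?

Deductible still to meet: €4,300 − €150 = €4,150.
That leaves €13,812 − €4,150 = €9,662 for coinsurance.
Coinsurance: €9,662 × 10% = €966.20.
That puts the patient's cost at €4,150 + €966.20 = €5,116.20 before any cap.
Cumulative spending €150 + €5,116.20 = €5,266.20 stays under the €9,900 maximum.

€5,116.20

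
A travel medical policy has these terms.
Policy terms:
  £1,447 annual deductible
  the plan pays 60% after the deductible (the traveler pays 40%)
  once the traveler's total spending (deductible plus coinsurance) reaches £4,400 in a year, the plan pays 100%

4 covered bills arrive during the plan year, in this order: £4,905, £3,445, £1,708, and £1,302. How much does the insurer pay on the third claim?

Bill 1, £4,905: deductible takes £1,447, £3,458 remains; traveler's 40% is £1,383.20. Traveler owes £2,830.20 (running OOP £2,830.20). Plan pays £4,905 − £2,830.20 = £2,074.80.
Bill 2, £3,445: deductible already satisfied, so traveler's share is 40% × £3,445 = £1,378. Traveler owes £1,378 (running OOP £4,208.20). Insurer: £3,445 − £1,378 = £2,067.
Bill 3, £1,708: deductible met; 40% of £1,708 = £683.20. OOP would hit £4,891.40 > £4,400, so the cap limits the traveler to £4,400 − £4,208.20 = £191.80. Plan pays £1,708 − £191.80 = £1,516.20.

£1,516.20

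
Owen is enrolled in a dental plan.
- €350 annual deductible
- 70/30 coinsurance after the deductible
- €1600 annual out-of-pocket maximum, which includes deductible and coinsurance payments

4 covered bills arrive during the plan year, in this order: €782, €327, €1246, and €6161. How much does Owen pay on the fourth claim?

€648.50

Claim 1 (€782): deductible takes €350, €432 remains; coinsurance €432 × 30% = €129.60. Cost to patient: €479.60. OOP to date €479.60.
Claim 2 (€327): 30% coinsurance on €327 = €98.10. Patient owes €98.10 (running OOP €577.70).
Claim 3 (€1246): deductible met; 30% of €1246 = €373.80. Patient pays €373.80; OOP now €951.50.
Claim 4 (€6161): deductible met; 30% of €6161 = €1848.30. That would push OOP to €2799.80, over the €1600 cap, so patient pays €1600 − €951.50 = €648.50.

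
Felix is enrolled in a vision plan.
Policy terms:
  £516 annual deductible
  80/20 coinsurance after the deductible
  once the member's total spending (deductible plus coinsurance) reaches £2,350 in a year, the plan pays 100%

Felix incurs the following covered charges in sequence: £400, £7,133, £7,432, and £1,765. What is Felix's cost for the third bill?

£430.60

Claim 1 (£400): fully absorbed by the deductible. Cost to member: £400. OOP to date £400.
Claim 2 (£7,133): £116 finishes the deductible; £7,017 goes to coinsurance; coinsurance £7,017 × 20% = £1,403.40. Cost to member: £1,519.40. OOP to date £1,919.40.
Claim 3 (£7,432): deductible already satisfied, so member's share is 20% × £7,432 = £1,486.40. OOP would hit £3,405.80 > £2,350, so the cap limits the member to £2,350 − £1,919.40 = £430.60.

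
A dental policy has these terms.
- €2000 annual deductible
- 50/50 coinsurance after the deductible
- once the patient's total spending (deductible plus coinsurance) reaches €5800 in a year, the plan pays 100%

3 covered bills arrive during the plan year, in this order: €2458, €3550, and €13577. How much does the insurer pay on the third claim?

€11781

#1 (€2458): €2000 to deductible, leaving €458; coinsurance €458 × 50% = €229. Cost to patient: €2229. OOP to date €2229. Insurer: €2458 − €2229 = €229.
#2 (€3550): deductible met; 50% of €3550 = €1775. Patient pays €1775; OOP now €4004. Insurer: €3550 − €1775 = €1775.
#3 (€13577): deductible already satisfied, so patient's share is 50% × €13577 = €6788.50. Adding that to €4004 gives €10792.50, past the €5800 cap; patient pays only €5800 − €4004 = €1796. Insurer: €13577 − €1796 = €11781.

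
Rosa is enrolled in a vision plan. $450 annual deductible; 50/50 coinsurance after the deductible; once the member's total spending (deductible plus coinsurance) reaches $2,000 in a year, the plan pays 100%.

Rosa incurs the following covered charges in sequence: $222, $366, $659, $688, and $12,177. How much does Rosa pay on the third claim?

Bill 1, $222: entire amount goes to the deductible. Cost to member: $222. OOP to date $222.
Bill 2, $366: $228 to deductible, leaving $138; 50% of $138 = $69. Member owes $297 (running OOP $519).
Bill 3, $659: deductible already satisfied, so member's share is 50% × $659 = $329.50. Member pays $329.50; OOP now $848.50.

$329.50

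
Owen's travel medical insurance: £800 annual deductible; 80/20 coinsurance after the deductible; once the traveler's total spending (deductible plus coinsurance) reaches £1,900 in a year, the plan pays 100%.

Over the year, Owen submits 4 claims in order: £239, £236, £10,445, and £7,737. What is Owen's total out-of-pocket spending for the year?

£1,900

#1 (£239): entire amount goes to the deductible. Cost to traveler: £239. OOP to date £239.
#2 (£236): entire amount goes to the deductible. Traveler pays £236; OOP now £475.
#3 (£10,445): deductible takes £325, £10,120 remains; 20% of £10,120 = £2,024. Claim cost before the cap: £325 + £2,024 = £2,349. Adding that to £475 gives £2,824, past the £1,900 cap; traveler pays only £1,900 − £475 = £1,425.
#4 (£7,737): 20% coinsurance on £7,737 = £1,547.40. Adding that to £1,900 gives £3,447.40, past the £1,900 cap; traveler pays only £1,900 − £1,900 = £0.
Total paid by the traveler: £239 + £236 + £1,425 + £0 = £1,900.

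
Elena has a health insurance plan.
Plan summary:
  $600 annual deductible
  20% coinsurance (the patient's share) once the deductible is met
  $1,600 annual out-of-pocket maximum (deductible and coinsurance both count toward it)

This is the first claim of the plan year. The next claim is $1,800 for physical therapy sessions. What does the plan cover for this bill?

$960

The full $600 deductible is still open; $600 of this bill applies to it.
That leaves $1,800 − $600 = $1,200 for coinsurance.
20% of $1,200 = $240 falls to the patient.
Patient responsibility before any cap: $600 + $240 = $840.
Total out-of-pocket so far would be $0 + $840 = $840, below the $1,600 cap — no reduction.
The plan picks up $1,800 − $840 = $960.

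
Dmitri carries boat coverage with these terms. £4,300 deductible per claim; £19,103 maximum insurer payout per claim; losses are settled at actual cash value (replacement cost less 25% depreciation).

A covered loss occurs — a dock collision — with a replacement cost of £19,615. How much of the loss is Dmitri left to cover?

£9,203.75

At 25% depreciation, ACV = £19,615 − £4,903.75 = £14,711.25.
Less the £4,300 deductible: £14,711.25 − £4,300 = £10,411.25.
£10,411.25 ≤ £19,103, so the limit doesn't bind; insurer pays £10,411.25.
Owner's share is the uncovered remainder: £19,615 − £10,411.25 = £9,203.75.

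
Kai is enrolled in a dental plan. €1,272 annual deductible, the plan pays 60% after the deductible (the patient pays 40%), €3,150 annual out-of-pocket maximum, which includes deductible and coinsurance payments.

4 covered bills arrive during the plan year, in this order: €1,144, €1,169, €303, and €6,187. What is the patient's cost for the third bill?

#1 (€1,144): fully absorbed by the deductible. Patient pays €1,144; OOP now €1,144.
#2 (€1,169): €128 to deductible, leaving €1,041; patient's 40% is €416.40. Cost to patient: €544.40. OOP to date €1,688.40.
#3 (€303): deductible met; 40% of €303 = €121.20. Patient pays €121.20; OOP now €1,809.60.

€121.20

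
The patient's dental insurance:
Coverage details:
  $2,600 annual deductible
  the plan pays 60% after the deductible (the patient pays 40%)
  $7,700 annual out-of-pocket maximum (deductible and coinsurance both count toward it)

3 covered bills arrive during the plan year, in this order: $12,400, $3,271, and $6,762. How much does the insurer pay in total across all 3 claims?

Bill 1, $12,400: $2,600 to deductible, leaving $9,800; coinsurance $9,800 × 40% = $3,920. Patient pays $6,520; OOP now $6,520. Insurer: $12,400 − $6,520 = $5,880.
Bill 2, $3,271: deductible met; 40% of $3,271 = $1,308.40. That would push OOP to $7,828.40, over the $7,700 cap, so patient pays $7,700 − $6,520 = $1,180. Insurer: $3,271 − $1,180 = $2,091.
Bill 3, $6,762: deductible met; 40% of $6,762 = $2,704.80. OOP would hit $10,404.80 > $7,700, so the cap limits the patient to $7,700 − $7,700 = $0. Insurer: $6,762 − $0 = $6,762.
Insurer total = bills − patient's total = $22,433 − $7,700 = $14,733.

$14,733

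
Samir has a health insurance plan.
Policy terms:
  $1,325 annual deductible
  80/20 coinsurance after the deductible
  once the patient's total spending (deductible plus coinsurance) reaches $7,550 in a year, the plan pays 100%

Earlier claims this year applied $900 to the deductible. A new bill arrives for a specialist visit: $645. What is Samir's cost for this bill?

$469

Deductible still to meet: $1,325 − $900 = $425.
The remaining $220 (= $645 − $425) moves to coinsurance.
Coinsurance: $220 × 20% = $44.
That puts the patient's cost at $425 + $44 = $469 before any cap.
Total out-of-pocket so far would be $900 + $469 = $1,369, below the $7,550 cap — no reduction.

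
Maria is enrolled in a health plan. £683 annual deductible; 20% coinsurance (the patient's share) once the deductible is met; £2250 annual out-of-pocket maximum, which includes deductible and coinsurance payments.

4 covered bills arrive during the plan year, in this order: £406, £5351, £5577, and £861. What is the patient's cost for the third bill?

#1 (£406): fully absorbed by the deductible. Patient pays £406; OOP now £406.
#2 (£5351): £277 to deductible, leaving £5074; 20% of £5074 = £1014.80. Patient pays £1291.80; OOP now £1697.80.
#3 (£5577): deductible already satisfied, so patient's share is 20% × £5577 = £1115.40. OOP would hit £2813.20 > £2250, so the cap limits the patient to £2250 − £1697.80 = £552.20.

£552.20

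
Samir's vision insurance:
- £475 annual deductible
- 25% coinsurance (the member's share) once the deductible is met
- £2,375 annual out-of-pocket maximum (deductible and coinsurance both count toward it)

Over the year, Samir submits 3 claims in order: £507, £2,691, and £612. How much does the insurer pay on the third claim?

Claim 1 — £507: £475 to deductible, leaving £32; 25% of £32 = £8. Cost to member: £483. OOP to date £483. Insurer: £507 − £483 = £24.
Claim 2 — £2,691: 25% coinsurance on £2,691 = £672.75. Member pays £672.75; OOP now £1,155.75. Plan pays £2,691 − £672.75 = £2,018.25.
Claim 3 — £612: deductible already satisfied, so member's share is 25% × £612 = £153. Member pays £153; OOP now £1,308.75. Plan pays £612 − £153 = £459.

£459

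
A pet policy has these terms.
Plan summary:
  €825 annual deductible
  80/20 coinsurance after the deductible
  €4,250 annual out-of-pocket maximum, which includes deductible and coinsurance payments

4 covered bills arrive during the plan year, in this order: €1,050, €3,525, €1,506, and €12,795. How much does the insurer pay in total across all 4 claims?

€14,626

Claim 1 — €1,050: €825 to deductible, leaving €225; owner's 20% is €45. Owner owes €870 (running OOP €870). Plan pays €1,050 − €870 = €180.
Claim 2 — €3,525: 20% coinsurance on €3,525 = €705. Owner pays €705; OOP now €1,575. Insurer: €3,525 − €705 = €2,820.
Claim 3 — €1,506: deductible met; 20% of €1,506 = €301.20. Owner owes €301.20 (running OOP €1,876.20). Insurer: €1,506 − €301.20 = €1,204.80.
Claim 4 — €12,795: 20% coinsurance on €12,795 = €2,559. Adding that to €1,876.20 gives €4,435.20, past the €4,250 cap; owner pays only €4,250 − €1,876.20 = €2,373.80. Plan pays €12,795 − €2,373.80 = €10,421.20.
Insurer total: €180 + €2,820 + €1,204.80 + €10,421.20 = €14,626.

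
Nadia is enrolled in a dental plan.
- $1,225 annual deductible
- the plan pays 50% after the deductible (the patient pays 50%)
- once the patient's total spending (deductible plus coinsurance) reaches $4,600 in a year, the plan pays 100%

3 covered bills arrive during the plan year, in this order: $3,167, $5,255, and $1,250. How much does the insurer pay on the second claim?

$2,851

Claim 1 ($3,167): deductible takes $1,225, $1,942 remains; patient's 50% is $971. Patient owes $2,196 (running OOP $2,196). Plan pays $3,167 − $2,196 = $971.
Claim 2 ($5,255): 50% coinsurance on $5,255 = $2,627.50. Adding that to $2,196 gives $4,823.50, past the $4,600 cap; patient pays only $4,600 − $2,196 = $2,404. Insurer: $5,255 − $2,404 = $2,851.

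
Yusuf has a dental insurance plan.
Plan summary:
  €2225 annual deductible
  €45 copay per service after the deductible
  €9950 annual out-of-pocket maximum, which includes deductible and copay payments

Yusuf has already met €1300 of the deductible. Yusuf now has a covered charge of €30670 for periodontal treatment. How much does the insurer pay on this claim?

€29700

€1300 of the €2225 deductible is already met, leaving €925.
After the €925 deductible portion, €30670 − €925 = €29745 is subject to the copay.
Copay on this service: €45.
Patient responsibility before any cap: €925 + €45 = €970.
Year-to-date out-of-pocket becomes €1300 + €970 = €2270, still under the €9950 maximum, so no cap applies.
The plan picks up €30670 − €970 = €29700.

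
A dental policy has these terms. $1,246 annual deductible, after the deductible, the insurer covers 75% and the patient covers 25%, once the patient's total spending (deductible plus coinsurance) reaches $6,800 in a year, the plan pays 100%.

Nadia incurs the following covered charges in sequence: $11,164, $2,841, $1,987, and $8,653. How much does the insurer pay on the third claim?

$1,490.25

Bill 1, $11,164: $1,246 to deductible, leaving $9,918; patient's 25% is $2,479.50. Patient owes $3,725.50 (running OOP $3,725.50). Insurer: $11,164 − $3,725.50 = $7,438.50.
Bill 2, $2,841: deductible met; 25% of $2,841 = $710.25. Patient owes $710.25 (running OOP $4,435.75). Plan pays $2,841 − $710.25 = $2,130.75.
Bill 3, $1,987: deductible met; 25% of $1,987 = $496.75. Patient pays $496.75; OOP now $4,932.50. Plan pays $1,987 − $496.75 = $1,490.25.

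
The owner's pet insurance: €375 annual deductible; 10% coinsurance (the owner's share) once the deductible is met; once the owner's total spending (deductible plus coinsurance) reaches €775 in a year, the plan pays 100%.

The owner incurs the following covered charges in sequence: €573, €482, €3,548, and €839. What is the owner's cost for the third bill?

€332

#1 (€573): €375 finishes the deductible; €198 goes to coinsurance; owner's 10% is €19.80. Owner pays €394.80; OOP now €394.80.
#2 (€482): 10% coinsurance on €482 = €48.20. Cost to owner: €48.20. OOP to date €443.
#3 (€3,548): 10% coinsurance on €3,548 = €354.80. OOP would hit €797.80 > €775, so the cap limits the owner to €775 − €443 = €332.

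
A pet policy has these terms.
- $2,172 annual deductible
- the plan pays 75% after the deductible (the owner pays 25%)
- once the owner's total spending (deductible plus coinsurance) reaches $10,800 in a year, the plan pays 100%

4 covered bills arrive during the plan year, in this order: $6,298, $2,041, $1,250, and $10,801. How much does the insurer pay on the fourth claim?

Bill 1, $6,298: deductible takes $2,172, $4,126 remains; owner's 25% is $1,031.50. Cost to owner: $3,203.50. OOP to date $3,203.50. Insurer: $6,298 − $3,203.50 = $3,094.50.
Bill 2, $2,041: deductible already satisfied, so owner's share is 25% × $2,041 = $510.25. Cost to owner: $510.25. OOP to date $3,713.75. Plan pays $2,041 − $510.25 = $1,530.75.
Bill 3, $1,250: deductible met; 25% of $1,250 = $312.50. Owner pays $312.50; OOP now $4,026.25. Insurer: $1,250 − $312.50 = $937.50.
Bill 4, $10,801: 25% coinsurance on $10,801 = $2,700.25. Cost to owner: $2,700.25. OOP to date $6,726.50. Insurer: $10,801 − $2,700.25 = $8,100.75.

$8,100.75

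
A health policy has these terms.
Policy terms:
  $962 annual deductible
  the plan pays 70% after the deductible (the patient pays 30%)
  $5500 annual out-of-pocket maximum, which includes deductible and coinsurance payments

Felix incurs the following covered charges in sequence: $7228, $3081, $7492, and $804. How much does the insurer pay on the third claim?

Claim 1 — $7228: $962 to deductible, leaving $6266; coinsurance $6266 × 30% = $1879.80. Patient owes $2841.80 (running OOP $2841.80). Plan pays $7228 − $2841.80 = $4386.20.
Claim 2 — $3081: deductible already satisfied, so patient's share is 30% × $3081 = $924.30. Cost to patient: $924.30. OOP to date $3766.10. Plan pays $3081 − $924.30 = $2156.70.
Claim 3 — $7492: 30% coinsurance on $7492 = $2247.60. OOP would hit $6013.70 > $5500, so the cap limits the patient to $5500 − $3766.10 = $1733.90. Insurer: $7492 − $1733.90 = $5758.10.

$5758.10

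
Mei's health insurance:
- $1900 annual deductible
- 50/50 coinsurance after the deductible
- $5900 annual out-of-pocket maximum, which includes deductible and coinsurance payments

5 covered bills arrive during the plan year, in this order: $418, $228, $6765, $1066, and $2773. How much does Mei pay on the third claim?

$4009.50

#1 ($418): entire amount goes to the deductible. Cost to patient: $418. OOP to date $418.
#2 ($228): all of it applies to the deductible. Cost to patient: $228. OOP to date $646.
#3 ($6765): deductible takes $1254, $5511 remains; 50% of $5511 = $2755.50. Cost to patient: $4009.50. OOP to date $4655.50.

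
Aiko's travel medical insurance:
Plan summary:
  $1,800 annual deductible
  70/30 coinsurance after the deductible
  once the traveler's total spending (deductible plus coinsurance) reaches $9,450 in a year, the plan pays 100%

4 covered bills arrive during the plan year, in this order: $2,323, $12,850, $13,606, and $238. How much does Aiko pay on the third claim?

#1 ($2,323): $1,800 finishes the deductible; $523 goes to coinsurance; 30% of $523 = $156.90. Traveler owes $1,956.90 (running OOP $1,956.90).
#2 ($12,850): deductible already satisfied, so traveler's share is 30% × $12,850 = $3,855. Traveler pays $3,855; OOP now $5,811.90.
#3 ($13,606): 30% coinsurance on $13,606 = $4,081.80. That would push OOP to $9,893.70, over the $9,450 cap, so traveler pays $9,450 − $5,811.90 = $3,638.10.

$3,638.10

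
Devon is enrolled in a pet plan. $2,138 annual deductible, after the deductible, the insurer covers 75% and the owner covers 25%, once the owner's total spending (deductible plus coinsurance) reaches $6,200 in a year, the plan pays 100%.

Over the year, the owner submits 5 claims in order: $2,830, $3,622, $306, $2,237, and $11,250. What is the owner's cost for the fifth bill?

$2,347.75

#1 ($2,830): deductible takes $2,138, $692 remains; coinsurance $692 × 25% = $173. Owner pays $2,311; OOP now $2,311.
#2 ($3,622): deductible met; 25% of $3,622 = $905.50. Cost to owner: $905.50. OOP to date $3,216.50.
#3 ($306): deductible met; 25% of $306 = $76.50. Owner pays $76.50; OOP now $3,293.
#4 ($2,237): deductible already satisfied, so owner's share is 25% × $2,237 = $559.25. Owner owes $559.25 (running OOP $3,852.25).
#5 ($11,250): 25% coinsurance on $11,250 = $2,812.50. Adding that to $3,852.25 gives $6,664.75, past the $6,200 cap; owner pays only $6,200 − $3,852.25 = $2,347.75.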